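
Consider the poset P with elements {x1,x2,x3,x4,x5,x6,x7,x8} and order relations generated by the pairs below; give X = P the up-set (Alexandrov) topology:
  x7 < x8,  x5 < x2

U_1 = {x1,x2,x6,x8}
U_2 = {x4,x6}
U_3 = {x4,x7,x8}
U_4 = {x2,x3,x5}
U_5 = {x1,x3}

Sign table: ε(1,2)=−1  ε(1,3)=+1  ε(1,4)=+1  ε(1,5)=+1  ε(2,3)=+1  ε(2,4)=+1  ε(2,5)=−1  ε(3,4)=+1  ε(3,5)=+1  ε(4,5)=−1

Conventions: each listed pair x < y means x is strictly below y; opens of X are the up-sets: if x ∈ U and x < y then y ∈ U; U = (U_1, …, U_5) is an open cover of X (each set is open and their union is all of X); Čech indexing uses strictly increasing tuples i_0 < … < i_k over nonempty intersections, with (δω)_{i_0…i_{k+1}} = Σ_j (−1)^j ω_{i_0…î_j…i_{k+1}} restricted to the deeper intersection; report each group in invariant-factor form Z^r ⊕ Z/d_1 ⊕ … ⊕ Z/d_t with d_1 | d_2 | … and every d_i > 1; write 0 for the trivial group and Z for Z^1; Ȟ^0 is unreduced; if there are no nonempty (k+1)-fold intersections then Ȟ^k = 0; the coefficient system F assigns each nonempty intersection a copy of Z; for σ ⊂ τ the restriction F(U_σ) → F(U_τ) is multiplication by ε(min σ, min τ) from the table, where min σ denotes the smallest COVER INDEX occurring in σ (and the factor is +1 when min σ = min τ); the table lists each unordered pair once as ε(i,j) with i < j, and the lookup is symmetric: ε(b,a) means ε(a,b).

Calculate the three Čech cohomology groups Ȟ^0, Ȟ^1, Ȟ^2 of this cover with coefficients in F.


cover nerve:
  U12={x6} U13={x8} U14={x2} U15={x1} U23={x4} U45={x3}
C dims 5,6; δ0: rk 5, SNF 1^4·2
Ȟ^0: (5−5)−0=0 ⇒ 0
Ȟ^1: (6−0)−5=1 plus torsion [2] ⇒ Z ⊕ Z/2
Ȟ^2: (0−0)−0=0 ⇒ 0

Ȟ^0 = 0; Ȟ^1 = Z ⊕ Z/2; Ȟ^2 = 0


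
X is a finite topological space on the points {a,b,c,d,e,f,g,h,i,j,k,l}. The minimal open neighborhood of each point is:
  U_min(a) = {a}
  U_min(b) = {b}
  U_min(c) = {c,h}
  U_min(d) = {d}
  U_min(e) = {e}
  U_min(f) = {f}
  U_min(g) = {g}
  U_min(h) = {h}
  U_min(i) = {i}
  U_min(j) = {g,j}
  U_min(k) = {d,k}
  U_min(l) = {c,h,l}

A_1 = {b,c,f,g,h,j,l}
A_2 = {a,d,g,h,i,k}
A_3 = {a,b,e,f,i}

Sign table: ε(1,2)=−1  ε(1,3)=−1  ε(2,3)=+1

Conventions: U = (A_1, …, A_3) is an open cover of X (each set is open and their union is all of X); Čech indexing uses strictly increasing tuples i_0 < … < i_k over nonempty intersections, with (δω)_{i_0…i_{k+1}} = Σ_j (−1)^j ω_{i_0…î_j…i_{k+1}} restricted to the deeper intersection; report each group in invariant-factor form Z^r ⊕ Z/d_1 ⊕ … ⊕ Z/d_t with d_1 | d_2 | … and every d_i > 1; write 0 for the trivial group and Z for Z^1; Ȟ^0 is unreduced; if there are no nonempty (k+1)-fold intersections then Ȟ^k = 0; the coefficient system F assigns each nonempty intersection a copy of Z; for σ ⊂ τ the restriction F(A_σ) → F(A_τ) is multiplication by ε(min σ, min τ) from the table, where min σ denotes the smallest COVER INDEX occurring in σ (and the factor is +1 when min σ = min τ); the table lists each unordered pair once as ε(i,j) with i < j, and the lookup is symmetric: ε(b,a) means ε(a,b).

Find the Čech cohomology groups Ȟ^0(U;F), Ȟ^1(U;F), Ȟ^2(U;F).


Ȟ^0(U;F) ≅ Z, Ȟ^1(U;F) ≅ Z and Ȟ^2(U;F) ≅ 0

nonempty intersections:
  A12={g,h} A13={b,f} A23={a,i}
C dims 3,3; δ0: rk 2, SNF 1^2
Ȟ^0: (3−2)−0=1 ⇒ Z
Ȟ^1: (3−0)−2=1 ⇒ Z
Ȟ^2: (0−0)−0=0 ⇒ 0


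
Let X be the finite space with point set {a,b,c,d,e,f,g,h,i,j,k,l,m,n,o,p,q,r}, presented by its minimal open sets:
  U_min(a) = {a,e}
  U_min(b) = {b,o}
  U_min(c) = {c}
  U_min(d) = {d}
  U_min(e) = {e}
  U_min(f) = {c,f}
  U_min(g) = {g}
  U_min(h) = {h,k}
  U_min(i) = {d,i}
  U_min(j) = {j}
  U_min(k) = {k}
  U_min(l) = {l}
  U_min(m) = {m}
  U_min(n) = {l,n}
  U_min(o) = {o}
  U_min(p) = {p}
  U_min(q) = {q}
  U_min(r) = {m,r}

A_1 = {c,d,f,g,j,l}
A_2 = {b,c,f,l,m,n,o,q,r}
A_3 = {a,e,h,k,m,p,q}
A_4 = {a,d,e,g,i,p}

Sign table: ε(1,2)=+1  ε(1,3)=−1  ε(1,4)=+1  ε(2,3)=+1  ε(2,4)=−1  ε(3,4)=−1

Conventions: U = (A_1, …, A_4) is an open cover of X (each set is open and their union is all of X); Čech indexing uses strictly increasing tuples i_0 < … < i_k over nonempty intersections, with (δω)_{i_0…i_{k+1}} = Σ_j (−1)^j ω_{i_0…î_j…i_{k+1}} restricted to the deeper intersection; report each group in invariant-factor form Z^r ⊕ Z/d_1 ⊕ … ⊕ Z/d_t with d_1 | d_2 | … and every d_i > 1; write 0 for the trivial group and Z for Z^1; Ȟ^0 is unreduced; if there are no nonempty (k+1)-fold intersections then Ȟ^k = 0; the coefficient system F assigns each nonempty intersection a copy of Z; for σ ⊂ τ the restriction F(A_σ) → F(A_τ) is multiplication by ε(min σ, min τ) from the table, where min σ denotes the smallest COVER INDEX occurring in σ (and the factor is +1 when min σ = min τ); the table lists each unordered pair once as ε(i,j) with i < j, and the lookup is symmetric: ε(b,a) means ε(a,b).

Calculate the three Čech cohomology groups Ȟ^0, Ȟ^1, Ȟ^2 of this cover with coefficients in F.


Ȟ^0 ≅ 0, Ȟ^1 ≅ Z/2, Ȟ^2 ≅ 0

nonempty intersections:
  A12={c,f,l} A14={d,g} A23={m,q} A34={a,e,p}
C dims 4,4; δ0: rk 4, SNF 1^3·2
Ȟ^0: (4−4)−0=0 ⇒ 0
Ȟ^1: (4−0)−4=0 plus torsion [2] ⇒ Z/2
Ȟ^2: (0−0)−0=0 ⇒ 0


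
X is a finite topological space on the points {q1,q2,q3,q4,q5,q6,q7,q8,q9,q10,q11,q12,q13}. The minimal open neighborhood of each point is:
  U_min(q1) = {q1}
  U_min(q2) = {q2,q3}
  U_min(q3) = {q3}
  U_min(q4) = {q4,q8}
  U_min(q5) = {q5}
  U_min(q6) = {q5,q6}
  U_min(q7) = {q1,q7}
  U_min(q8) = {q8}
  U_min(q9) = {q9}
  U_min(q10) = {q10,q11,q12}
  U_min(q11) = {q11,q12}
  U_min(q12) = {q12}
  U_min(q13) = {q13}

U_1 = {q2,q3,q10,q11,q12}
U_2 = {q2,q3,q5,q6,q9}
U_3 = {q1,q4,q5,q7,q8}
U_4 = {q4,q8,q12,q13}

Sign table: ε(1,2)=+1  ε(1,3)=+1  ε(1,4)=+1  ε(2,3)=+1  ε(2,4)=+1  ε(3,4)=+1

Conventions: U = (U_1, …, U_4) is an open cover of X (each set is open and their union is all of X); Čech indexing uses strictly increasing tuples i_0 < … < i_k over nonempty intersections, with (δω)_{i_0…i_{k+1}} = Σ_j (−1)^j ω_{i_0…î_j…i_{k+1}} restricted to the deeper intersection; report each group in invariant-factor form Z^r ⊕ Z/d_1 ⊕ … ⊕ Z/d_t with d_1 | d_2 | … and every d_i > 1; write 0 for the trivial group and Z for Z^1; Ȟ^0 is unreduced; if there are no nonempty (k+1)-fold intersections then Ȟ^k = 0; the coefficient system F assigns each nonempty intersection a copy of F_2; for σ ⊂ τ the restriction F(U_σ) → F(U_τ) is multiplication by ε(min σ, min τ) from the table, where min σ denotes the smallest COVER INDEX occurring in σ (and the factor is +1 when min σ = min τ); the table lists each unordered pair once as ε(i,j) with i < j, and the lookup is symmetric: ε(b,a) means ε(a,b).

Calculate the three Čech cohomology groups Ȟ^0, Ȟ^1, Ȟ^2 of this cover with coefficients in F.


Ȟ^0(U;F) ≅ Z/2; Ȟ^1(U;F) ≅ Z/2; Ȟ^2(U;F) ≅ 0

nerve simplices:
  U12={q2,q3} U14={q12} U23={q5} U34={q4,q8}
C dims 4,4; δ0: rk_F2 3
degree 0: 4−3−0 = 1 → Ȟ^0 ≅ Z/2
degree 1: 4−0−3 = 1 → Ȟ^1 ≅ Z/2
degree 2: 0−0−0 = 0 → Ȟ^2 ≅ 0


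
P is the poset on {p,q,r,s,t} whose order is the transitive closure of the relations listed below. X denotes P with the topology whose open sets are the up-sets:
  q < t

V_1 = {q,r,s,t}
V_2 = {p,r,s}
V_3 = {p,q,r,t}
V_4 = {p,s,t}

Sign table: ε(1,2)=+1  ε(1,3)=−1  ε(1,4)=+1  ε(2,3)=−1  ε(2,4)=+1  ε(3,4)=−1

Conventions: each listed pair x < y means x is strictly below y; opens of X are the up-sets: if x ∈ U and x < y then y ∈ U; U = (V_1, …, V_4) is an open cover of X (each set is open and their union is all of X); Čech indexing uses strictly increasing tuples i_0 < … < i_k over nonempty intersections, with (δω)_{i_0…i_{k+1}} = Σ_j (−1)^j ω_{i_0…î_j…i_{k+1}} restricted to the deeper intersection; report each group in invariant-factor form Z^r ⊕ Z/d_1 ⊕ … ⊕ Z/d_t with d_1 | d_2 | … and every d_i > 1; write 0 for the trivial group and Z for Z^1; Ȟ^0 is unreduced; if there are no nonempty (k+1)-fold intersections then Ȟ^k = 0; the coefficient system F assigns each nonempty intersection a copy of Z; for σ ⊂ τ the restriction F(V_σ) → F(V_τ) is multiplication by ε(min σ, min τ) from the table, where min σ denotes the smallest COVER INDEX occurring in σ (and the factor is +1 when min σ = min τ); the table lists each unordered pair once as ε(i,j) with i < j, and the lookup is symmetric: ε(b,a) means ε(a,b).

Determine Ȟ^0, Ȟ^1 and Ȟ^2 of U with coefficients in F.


intersection data:
  V12={r,s} V13={q,r,t} V14={s,t} V23={p,r} V24={p,s} V34={p,t}
  V123={r} V124={s} V134={t} V234={p}
C dims 4,6,4; δ0: rk 3, SNF 1^3; δ1: rk 3, SNF 1^3
Ȟ^0 = (4 − 3) − 0 = 1, so Ȟ^0 ≅ Z
Ȟ^1 = (6 − 3) − 3 = 0, so Ȟ^1 ≅ 0
Ȟ^2 = (4 − 0) − 3 = 1, so Ȟ^2 ≅ Z

Ȟ^0 = Z,  Ȟ^1 = 0,  Ȟ^2 = Z


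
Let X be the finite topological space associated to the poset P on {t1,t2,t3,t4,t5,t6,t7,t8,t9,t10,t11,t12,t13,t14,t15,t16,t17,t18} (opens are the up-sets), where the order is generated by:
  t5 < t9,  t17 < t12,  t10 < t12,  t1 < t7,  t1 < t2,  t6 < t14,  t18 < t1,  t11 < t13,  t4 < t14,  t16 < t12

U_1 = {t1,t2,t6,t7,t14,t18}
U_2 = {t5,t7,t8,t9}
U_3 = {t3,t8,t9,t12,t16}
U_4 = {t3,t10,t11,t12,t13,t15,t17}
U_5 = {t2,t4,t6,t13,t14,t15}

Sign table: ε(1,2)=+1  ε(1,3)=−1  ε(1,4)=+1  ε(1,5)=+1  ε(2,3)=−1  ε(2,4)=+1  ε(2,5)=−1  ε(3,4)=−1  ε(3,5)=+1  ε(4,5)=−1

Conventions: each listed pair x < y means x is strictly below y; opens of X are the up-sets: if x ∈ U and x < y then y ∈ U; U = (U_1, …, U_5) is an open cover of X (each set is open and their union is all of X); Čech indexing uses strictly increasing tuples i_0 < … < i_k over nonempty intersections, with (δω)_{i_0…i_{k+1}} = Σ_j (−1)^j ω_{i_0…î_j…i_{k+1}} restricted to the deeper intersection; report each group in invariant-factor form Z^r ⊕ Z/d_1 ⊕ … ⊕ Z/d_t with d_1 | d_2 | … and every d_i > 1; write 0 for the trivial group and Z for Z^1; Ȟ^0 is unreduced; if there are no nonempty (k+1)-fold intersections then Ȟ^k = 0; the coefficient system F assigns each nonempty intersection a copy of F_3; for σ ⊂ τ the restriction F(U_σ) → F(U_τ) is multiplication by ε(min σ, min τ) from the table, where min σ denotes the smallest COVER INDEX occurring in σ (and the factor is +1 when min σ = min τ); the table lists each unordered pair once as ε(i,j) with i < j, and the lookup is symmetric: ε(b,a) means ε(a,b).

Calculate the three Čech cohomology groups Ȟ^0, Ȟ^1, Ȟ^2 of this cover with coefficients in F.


Ȟ^0 ≅ 0; Ȟ^1 ≅ 0; Ȟ^2 ≅ 0

cover nerve:
  U12={t7} U15={t2,t6,t14} U23={t8,t9} U34={t3,t12} U45={t13,t15}
C dims 5,5; δ0: rk_F3 5
Ȟ^0: (5−5)−0=0 ⇒ 0
Ȟ^1: (5−0)−5=0 ⇒ 0
Ȟ^2: (0−0)−0=0 ⇒ 0


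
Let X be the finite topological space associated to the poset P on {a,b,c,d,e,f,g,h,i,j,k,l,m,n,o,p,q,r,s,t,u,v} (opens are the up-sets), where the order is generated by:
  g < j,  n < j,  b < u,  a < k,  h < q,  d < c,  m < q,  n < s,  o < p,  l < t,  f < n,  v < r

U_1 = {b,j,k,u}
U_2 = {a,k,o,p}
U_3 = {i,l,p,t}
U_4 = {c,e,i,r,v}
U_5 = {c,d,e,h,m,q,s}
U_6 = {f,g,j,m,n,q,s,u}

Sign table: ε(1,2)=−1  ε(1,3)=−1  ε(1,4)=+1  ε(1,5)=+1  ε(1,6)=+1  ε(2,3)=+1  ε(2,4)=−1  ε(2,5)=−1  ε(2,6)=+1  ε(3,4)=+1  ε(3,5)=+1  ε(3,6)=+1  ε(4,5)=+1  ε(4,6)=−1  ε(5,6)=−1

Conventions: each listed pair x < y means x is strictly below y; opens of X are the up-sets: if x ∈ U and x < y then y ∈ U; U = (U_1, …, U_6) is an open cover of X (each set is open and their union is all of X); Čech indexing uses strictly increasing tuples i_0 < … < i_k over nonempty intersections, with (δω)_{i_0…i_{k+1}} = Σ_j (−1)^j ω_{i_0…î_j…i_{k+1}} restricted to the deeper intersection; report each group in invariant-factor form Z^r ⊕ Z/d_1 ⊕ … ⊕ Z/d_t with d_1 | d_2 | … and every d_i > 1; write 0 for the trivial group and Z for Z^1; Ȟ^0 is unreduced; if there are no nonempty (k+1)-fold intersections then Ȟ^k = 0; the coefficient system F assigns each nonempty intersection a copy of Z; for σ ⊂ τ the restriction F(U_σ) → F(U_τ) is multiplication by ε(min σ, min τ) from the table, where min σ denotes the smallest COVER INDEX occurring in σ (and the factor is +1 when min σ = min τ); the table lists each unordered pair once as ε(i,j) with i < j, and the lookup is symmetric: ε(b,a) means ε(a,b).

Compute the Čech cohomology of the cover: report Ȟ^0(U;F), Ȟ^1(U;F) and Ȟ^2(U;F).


nonempty intersections:
  U12={k} U16={j,u} U23={p} U34={i} U45={c,e} U56={m,q,s}
C dims 6,6; δ0: rk 5, SNF 1^5
Ȟ^0: (6−5)−0=1 ⇒ Z
Ȟ^1: (6−0)−5=1 ⇒ Z
Ȟ^2: (0−0)−0=0 ⇒ 0

Ȟ^0 = Z, Ȟ^1 = Z, Ȟ^2 = 0


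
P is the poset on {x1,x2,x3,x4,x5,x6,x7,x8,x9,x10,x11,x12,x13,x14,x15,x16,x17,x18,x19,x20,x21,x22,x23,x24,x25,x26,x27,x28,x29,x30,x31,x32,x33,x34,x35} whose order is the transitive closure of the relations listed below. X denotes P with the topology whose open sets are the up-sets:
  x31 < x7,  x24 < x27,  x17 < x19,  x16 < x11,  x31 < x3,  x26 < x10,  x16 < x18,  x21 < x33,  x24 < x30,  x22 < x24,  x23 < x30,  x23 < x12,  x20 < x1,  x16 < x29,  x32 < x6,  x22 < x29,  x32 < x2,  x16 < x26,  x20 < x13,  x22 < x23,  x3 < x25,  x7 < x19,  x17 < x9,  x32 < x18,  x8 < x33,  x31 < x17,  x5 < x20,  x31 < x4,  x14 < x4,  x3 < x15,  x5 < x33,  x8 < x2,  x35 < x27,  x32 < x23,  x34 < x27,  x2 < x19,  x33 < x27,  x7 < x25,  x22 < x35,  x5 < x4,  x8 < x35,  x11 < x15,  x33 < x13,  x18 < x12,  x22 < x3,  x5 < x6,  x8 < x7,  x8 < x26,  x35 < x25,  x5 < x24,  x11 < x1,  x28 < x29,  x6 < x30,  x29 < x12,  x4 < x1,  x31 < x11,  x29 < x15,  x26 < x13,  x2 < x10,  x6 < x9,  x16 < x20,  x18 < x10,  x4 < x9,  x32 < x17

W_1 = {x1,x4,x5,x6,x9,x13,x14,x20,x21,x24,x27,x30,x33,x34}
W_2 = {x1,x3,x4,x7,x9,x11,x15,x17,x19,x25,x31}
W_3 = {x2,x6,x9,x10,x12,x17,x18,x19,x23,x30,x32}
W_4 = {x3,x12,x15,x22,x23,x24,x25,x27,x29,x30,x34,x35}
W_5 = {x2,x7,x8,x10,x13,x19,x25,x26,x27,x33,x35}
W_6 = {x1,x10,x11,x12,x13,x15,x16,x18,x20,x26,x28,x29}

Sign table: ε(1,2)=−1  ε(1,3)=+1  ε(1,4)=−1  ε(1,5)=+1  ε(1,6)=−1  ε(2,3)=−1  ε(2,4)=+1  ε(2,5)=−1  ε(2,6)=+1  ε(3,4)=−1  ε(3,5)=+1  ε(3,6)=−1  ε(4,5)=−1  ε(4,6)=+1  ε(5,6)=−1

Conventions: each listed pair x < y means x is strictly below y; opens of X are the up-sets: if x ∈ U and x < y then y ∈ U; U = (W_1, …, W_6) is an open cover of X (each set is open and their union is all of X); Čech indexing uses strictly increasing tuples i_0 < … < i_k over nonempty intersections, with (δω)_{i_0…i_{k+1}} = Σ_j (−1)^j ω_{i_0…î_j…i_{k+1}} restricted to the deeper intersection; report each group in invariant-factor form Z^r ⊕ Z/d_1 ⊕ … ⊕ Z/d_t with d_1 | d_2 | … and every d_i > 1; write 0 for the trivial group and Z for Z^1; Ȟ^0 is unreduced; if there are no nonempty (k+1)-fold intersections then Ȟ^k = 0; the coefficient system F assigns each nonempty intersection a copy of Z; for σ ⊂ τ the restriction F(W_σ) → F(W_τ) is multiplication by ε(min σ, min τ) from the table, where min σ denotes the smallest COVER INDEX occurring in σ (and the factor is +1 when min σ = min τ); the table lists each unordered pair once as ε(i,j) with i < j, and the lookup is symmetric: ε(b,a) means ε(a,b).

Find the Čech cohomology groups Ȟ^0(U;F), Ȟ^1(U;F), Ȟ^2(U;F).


cover nerve:
  W12={x1,x4,x9} W13={x6,x9,x30} W14={x24,x27,x30,x34} W15={x13,x27,x33} W16={x1,x13,x20} W23={x9,x17,x19} W24={x3,x15,x25} W25={x7,x19,x25} W26={x1,x11,x15} W34={x12,x23,x30} W35={x2,x10,x19} W36={x10,x12,x18} W45={x25,x27,x35} W46={x12,x15,x29} W56={x10,x13,x26}
  W123={x9} W126={x1} W134={x30} W145={x27} W156={x13} W235={x19} W245={x25} W246={x15} W346={x12} W356={x10}
C dims 6,15,10; δ0: rk 5, SNF 1^5; δ1: rk 10, SNF 1^9·2
Ȟ^0: (6−5)−0=1 ⇒ Z
Ȟ^1: (15−10)−5=0 ⇒ 0
Ȟ^2: (10−0)−10=0 plus torsion [2] ⇒ Z/2

Ȟ^0 = Z,  Ȟ^1 = 0,  Ȟ^2 = Z/2


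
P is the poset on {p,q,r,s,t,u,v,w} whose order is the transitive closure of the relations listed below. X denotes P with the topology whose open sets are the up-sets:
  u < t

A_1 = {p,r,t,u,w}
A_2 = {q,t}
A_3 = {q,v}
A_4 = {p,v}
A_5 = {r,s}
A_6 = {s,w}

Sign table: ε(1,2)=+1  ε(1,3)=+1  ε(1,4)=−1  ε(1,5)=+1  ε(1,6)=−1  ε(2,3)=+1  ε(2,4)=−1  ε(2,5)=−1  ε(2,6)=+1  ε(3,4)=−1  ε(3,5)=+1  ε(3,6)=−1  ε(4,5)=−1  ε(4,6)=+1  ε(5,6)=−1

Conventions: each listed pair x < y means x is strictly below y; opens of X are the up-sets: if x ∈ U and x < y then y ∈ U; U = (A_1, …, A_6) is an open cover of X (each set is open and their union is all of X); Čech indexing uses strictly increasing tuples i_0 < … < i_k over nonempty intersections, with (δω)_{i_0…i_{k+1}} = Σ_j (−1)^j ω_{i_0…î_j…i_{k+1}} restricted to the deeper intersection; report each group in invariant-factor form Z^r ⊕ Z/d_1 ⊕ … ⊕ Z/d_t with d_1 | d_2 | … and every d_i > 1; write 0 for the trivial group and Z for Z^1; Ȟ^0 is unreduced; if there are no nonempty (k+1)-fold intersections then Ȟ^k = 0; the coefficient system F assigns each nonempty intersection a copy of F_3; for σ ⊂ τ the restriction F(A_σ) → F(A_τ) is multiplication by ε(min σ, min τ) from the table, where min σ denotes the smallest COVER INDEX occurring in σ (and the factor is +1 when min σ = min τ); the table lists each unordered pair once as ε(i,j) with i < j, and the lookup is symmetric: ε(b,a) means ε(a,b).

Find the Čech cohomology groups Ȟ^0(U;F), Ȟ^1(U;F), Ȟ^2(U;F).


Ȟ^0 ≅ Z/3, Ȟ^1 ≅ Z/3 ⊕ Z/3, Ȟ^2 ≅ 0

nerve of the cover:
  A12={t} A14={p} A15={r} A16={w} A23={q} A34={v} A56={s}
C dims 6,7; δ0: rk_F3 5
Ȟ^0 = (6 − 5) − 0 = 1, so Ȟ^0 ≅ Z/3
Ȟ^1 = (7 − 0) − 5 = 2, so Ȟ^1 ≅ Z/3 ⊕ Z/3
Ȟ^2 = (0 − 0) − 0 = 0, so Ȟ^2 ≅ 0


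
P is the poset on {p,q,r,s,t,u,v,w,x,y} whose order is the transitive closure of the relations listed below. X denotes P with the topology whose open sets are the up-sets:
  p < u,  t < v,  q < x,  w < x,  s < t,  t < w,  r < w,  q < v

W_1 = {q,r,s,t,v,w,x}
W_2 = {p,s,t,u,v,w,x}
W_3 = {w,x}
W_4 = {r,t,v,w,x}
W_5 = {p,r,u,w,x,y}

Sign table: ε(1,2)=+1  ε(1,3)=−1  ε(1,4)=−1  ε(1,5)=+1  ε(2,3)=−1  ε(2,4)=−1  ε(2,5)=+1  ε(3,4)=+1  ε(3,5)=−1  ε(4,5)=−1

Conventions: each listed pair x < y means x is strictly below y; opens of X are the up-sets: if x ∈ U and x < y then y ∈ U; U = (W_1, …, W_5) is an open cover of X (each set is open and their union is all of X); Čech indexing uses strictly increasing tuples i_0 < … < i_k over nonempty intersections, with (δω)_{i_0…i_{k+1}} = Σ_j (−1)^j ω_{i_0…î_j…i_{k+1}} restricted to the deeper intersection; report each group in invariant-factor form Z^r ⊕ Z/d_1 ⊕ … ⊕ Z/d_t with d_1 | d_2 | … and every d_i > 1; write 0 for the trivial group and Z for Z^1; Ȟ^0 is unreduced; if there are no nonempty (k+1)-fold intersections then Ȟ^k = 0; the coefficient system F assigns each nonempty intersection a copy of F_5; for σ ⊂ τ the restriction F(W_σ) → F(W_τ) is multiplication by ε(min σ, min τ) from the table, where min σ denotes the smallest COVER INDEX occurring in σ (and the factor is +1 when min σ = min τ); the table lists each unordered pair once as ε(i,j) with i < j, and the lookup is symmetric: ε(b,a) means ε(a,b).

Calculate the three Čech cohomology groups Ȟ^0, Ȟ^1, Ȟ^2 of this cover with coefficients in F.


Ȟ^0 ≅ Z/5,  Ȟ^1 ≅ 0,  Ȟ^2 ≅ 0

intersection data:
  W12={s,t,v,w,x} W13={w,x} W14={r,t,v,w,x} W15={r,w,x} W23={w,x} W24={t,v,w,x} W25={p,u,w,x} W34={w,x} W35={w,x} W45={r,w,x}
  W123={w,x} W124={t,v,w,x} W125={w,x} W134={w,x} W135={w,x} W145={r,w,x} W234={w,x} W235={w,x} W245={w,x} W345={w,x}
  W1234={w,x} W1235={w,x} W1245={w,x} W1345={w,x} W2345={w,x}
  W12345={w,x}
C dims 5,10,10,5; δ0: rk_F5 4; δ1: rk_F5 6; δ2: rk_F5 4
Ȟ^0 = (5 − 4) − 0 = 1, so Ȟ^0 ≅ Z/5
Ȟ^1 = (10 − 6) − 4 = 0, so Ȟ^1 ≅ 0
Ȟ^2 = (10 − 4) − 6 = 0, so Ȟ^2 ≅ 0


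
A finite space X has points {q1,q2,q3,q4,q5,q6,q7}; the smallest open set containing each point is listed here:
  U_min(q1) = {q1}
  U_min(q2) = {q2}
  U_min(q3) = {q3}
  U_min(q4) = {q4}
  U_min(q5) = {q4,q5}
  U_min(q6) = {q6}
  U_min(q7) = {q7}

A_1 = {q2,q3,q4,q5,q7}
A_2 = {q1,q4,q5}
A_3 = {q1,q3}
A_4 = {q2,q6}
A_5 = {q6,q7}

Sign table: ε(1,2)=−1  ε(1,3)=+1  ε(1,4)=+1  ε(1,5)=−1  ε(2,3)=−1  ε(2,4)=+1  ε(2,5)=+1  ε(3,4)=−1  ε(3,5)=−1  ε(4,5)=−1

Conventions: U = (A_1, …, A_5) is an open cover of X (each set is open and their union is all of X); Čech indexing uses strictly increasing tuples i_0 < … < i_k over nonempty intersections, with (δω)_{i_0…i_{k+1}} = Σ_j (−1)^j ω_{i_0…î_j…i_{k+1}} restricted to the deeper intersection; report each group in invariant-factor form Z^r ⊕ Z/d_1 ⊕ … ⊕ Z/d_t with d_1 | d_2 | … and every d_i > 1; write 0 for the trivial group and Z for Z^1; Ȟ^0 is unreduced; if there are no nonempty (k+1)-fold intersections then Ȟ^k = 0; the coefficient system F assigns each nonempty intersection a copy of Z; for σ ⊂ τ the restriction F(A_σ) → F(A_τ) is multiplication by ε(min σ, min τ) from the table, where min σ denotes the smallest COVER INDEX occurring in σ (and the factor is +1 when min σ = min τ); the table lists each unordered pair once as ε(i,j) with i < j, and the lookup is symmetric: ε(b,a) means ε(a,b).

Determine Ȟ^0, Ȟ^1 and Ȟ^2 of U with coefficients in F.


nerve simplices:
  A12={q4,q5} A13={q3} A14={q2} A15={q7} A23={q1} A45={q6}
C dims 5,6; δ0: rk 4, SNF 1^4
degree 0: 5−4−0 = 1 → Ȟ^0 ≅ Z
degree 1: 6−0−4 = 2 → Ȟ^1 ≅ Z^2
degree 2: 0−0−0 = 0 → Ȟ^2 ≅ 0

Ȟ^0(U;F) ≅ Z; Ȟ^1(U;F) ≅ Z^2; Ȟ^2(U;F) ≅ 0


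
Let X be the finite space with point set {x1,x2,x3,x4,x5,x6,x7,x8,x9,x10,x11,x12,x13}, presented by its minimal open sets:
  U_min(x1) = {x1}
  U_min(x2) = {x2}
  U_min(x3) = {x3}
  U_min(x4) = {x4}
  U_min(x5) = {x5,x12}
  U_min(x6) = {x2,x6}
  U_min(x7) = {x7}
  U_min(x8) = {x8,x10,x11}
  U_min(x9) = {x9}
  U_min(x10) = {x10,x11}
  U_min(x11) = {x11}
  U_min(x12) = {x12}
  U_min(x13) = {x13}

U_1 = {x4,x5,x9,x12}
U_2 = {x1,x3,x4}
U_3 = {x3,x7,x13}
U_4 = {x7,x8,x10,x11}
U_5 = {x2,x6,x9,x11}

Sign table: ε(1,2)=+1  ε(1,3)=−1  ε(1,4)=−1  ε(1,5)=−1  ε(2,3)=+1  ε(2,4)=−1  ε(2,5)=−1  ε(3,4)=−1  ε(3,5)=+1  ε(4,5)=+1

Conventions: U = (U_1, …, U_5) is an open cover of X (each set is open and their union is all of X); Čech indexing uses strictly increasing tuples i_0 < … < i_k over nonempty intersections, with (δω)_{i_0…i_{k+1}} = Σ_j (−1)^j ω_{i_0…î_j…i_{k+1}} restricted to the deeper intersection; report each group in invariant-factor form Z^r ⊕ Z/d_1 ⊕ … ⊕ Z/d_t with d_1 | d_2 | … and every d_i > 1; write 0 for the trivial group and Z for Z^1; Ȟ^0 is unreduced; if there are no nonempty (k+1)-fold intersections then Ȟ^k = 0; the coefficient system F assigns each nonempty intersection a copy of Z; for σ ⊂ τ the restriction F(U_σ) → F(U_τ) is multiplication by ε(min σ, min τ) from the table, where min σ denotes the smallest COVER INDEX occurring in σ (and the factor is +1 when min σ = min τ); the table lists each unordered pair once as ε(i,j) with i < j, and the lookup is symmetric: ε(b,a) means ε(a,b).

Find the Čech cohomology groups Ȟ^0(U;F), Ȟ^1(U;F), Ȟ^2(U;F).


nonempty overlaps:
  U12={x4} U15={x9} U23={x3} U34={x7} U45={x11}
C dims 5,5; δ0: rk 4, SNF 1^4
degree 0: 5−4−0 = 1 → Ȟ^0 ≅ Z
degree 1: 5−0−4 = 1 → Ȟ^1 ≅ Z
degree 2: 0−0−0 = 0 → Ȟ^2 ≅ 0

Ȟ^0 ≅ Z,  Ȟ^1 ≅ Z,  Ȟ^2 ≅ 0


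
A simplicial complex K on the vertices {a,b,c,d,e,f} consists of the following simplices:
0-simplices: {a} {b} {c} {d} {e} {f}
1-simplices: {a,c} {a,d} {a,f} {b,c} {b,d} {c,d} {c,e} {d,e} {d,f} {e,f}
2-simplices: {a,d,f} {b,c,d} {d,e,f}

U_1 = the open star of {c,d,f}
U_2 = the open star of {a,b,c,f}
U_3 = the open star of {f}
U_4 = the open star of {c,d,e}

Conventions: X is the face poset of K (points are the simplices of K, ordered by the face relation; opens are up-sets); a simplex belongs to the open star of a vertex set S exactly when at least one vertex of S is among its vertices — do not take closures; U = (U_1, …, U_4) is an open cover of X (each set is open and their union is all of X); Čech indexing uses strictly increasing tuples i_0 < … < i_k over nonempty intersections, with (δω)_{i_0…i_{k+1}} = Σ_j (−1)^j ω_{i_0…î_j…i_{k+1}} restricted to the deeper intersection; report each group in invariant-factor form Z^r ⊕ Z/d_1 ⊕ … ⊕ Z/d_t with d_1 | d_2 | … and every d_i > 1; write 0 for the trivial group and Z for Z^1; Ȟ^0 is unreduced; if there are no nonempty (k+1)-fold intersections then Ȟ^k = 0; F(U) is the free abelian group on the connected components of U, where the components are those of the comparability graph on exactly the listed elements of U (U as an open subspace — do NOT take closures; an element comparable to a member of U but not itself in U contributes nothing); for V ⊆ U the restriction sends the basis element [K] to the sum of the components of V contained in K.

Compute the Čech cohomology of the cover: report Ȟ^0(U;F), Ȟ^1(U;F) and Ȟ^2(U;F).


Ȟ^0(U;F) ≅ Z,  Ȟ^1(U;F) ≅ Z,  Ȟ^2(U;F) ≅ 0

nonempty overlaps:
  U1={{c},{d},{f},{a,c},{a,d},{a,f},{b,c},{b,d},{c,d},{c,e},{d,e},{d,f},{e,f},{a,d,f},{b,c,d},{d,e,f}} U2={{a},{b},{c},{f},{a,c},{a,d},{a,f},{b,c},{b,d},{c,d},{c,e},{d,f},{e,f},{a,d,f},{b,c,d},{d,e,f}} U3={{f},{a,f},{d,f},{e,f},{a,d,f},{d,e,f}} U4={{c},{d},{e},{a,c},{a,d},{b,c},{b,d},{c,d},{c,e},{d,e},{d,f},{e,f},{a,d,f},{b,c,d},{d,e,f}}
  U12={{c},{f},{a,c},{a,d},{a,f},{b,c},{b,d},{c,d},{c,e},{d,f},{e,f},{a,d,f},{b,c,d},{d,e,f}} U13={{f},{a,f},{d,f},{e,f},{a,d,f},{d,e,f}} U14={{c},{d},{a,c},{a,d},{b,c},{b,d},{c,d},{c,e},{d,e},{d,f},{e,f},{a,d,f},{b,c,d},{d,e,f}} U23={{f},{a,f},{d,f},{e,f},{a,d,f},{d,e,f}} U24={{c},{a,c},{a,d},{b,c},{b,d},{c,d},{c,e},{d,f},{e,f},{a,d,f},{b,c,d},{d,e,f}} U34={{d,f},{e,f},{a,d,f},{d,e,f}}
  U123={{f},{a,f},{d,f},{e,f},{a,d,f},{d,e,f}} U124={{c},{a,c},{a,d},{b,c},{b,d},{c,d},{c,e},{d,f},{e,f},{a,d,f},{b,c,d},{d,e,f}} U134={{d,f},{e,f},{a,d,f},{d,e,f}} U234={{d,f},{e,f},{a,d,f},{d,e,f}}
  U1234={{d,f},{e,f},{a,d,f},{d,e,f}}
components per intersection:
  U1: {{c},{d},{f},{a,c},{a,d},{a,f},{b,c},{b,d},{c,d},{c,e},{d,e},{d,f},{e,f},{a,d,f},{b,c,d},{d,e,f}}
  U2: {{a},{b},{c},{f},{a,c},{a,d},{a,f},{b,c},{b,d},{c,d},{c,e},{d,f},{e,f},{a,d,f},{b,c,d},{d,e,f}}
  U3: {{f},{a,f},{d,f},{e,f},{a,d,f},{d,e,f}}
  U4: {{c},{d},{e},{a,c},{a,d},{b,c},{b,d},{c,d},{c,e},{d,e},{d,f},{e,f},{a,d,f},{b,c,d},{d,e,f}}
  U12: {{c},{a,c},{b,c},{b,d},{c,d},{c,e},{b,c,d}} {{f},{a,d},{a,f},{d,f},{e,f},{a,d,f},{d,e,f}}
  U13: {{f},{a,f},{d,f},{e,f},{a,d,f},{d,e,f}}
  U14: {{c},{d},{a,c},{a,d},{b,c},{b,d},{c,d},{c,e},{d,e},{d,f},{e,f},{a,d,f},{b,c,d},{d,e,f}}
  U23: {{f},{a,f},{d,f},{e,f},{a,d,f},{d,e,f}}
  U24: {{c},{a,c},{b,c},{b,d},{c,d},{c,e},{b,c,d}} {{a,d},{d,f},{e,f},{a,d,f},{d,e,f}}
  U34: {{d,f},{e,f},{a,d,f},{d,e,f}}
  U123: {{f},{a,f},{d,f},{e,f},{a,d,f},{d,e,f}}
  U124: {{c},{a,c},{b,c},{b,d},{c,d},{c,e},{b,c,d}} {{a,d},{d,f},{e,f},{a,d,f},{d,e,f}}
  U134: {{d,f},{e,f},{a,d,f},{d,e,f}}
  U234: {{d,f},{e,f},{a,d,f},{d,e,f}}
  U1234: {{d,f},{e,f},{a,d,f},{d,e,f}}
C dims 4,8,5,1; δ0: rk 3, SNF 1^3; δ1: rk 4, SNF 1^4; δ2: rk 1, SNF 1^1
degree 0: 4−3−0 = 1 → Ȟ^0 ≅ Z
degree 1: 8−4−3 = 1 → Ȟ^1 ≅ Z
degree 2: 5−1−4 = 0 → Ȟ^2 ≅ 0


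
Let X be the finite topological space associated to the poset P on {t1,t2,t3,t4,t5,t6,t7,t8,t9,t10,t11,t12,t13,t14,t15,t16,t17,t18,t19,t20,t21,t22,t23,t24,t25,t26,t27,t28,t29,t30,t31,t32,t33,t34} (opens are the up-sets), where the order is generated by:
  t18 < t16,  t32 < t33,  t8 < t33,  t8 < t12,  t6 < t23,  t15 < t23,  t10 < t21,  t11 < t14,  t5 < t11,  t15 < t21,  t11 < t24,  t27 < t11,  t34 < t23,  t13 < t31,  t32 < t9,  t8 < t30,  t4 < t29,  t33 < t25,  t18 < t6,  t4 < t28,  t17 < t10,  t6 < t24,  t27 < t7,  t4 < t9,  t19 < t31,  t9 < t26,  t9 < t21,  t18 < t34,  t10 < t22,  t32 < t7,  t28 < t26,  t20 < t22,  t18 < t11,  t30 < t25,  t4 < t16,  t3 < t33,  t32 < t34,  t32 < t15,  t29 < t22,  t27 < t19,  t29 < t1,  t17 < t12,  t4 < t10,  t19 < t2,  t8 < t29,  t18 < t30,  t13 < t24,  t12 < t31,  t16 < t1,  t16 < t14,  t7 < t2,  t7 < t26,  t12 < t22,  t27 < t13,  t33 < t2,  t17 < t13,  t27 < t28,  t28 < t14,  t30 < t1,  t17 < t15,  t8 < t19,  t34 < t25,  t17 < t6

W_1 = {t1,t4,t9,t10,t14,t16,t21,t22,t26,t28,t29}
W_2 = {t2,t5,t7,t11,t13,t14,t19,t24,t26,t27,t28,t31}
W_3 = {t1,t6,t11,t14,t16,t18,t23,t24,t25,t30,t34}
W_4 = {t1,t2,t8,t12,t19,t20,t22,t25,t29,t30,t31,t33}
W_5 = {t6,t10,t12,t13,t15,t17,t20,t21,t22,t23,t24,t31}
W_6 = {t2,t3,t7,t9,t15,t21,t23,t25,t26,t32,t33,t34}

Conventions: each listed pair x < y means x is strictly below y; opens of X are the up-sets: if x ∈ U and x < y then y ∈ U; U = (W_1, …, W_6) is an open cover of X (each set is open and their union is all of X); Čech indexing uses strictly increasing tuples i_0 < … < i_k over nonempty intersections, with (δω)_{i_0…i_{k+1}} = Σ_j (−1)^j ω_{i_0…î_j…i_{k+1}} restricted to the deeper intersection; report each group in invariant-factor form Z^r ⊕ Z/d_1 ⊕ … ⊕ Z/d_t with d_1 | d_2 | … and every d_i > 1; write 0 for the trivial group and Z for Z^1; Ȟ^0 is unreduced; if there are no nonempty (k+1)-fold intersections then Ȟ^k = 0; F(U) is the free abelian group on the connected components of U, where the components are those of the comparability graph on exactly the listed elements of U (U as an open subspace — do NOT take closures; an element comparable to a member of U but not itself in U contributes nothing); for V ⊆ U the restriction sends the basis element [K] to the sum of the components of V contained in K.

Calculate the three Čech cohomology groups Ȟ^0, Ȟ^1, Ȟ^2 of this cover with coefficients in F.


Ȟ^0 ≅ Z; Ȟ^1 ≅ 0; Ȟ^2 ≅ Z/2

cover nerve:
  W12={t14,t26,t28} W13={t1,t14,t16} W14={t1,t22,t29} W15={t10,t21,t22} W16={t9,t21,t26} W23={t11,t14,t24} W24={t2,t19,t31} W25={t13,t24,t31} W26={t2,t7,t26} W34={t1,t25,t30} W35={t6,t23,t24} W36={t23,t25,t34} W45={t12,t20,t22,t31} W46={t2,t25,t33} W56={t15,t21,t23}
  W123={t14} W126={t26} W134={t1} W145={t22} W156={t21} W235={t24} W245={t31} W246={t2} W346={t25} W356={t23}
components per intersection:
  W1: {t1,t4,t9,t10,t14,t16,t21,t22,t26,t28,t29}
  W2: {t2,t5,t7,t11,t13,t14,t19,t24,t26,t27,t28,t31}
  W3: {t1,t6,t11,t14,t16,t18,t23,t24,t25,t30,t34}
  W4: {t1,t2,t8,t12,t19,t20,t22,t25,t29,t30,t31,t33}
  W5: {t6,t10,t12,t13,t15,t17,t20,t21,t22,t23,t24,t31}
  W6: {t2,t3,t7,t9,t15,t21,t23,t25,t26,t32,t33,t34}
  W12: {t14,t26,t28}
  W13: {t1,t14,t16}
  W14: {t1,t22,t29}
  W15: {t10,t21,t22}
  W16: {t9,t21,t26}
  W23: {t11,t14,t24}
  W24: {t2,t19,t31}
  W25: {t13,t24,t31}
  W26: {t2,t7,t26}
  W34: {t1,t25,t30}
  W35: {t6,t23,t24}
  W36: {t23,t25,t34}
  W45: {t12,t20,t22,t31}
  W46: {t2,t25,t33}
  W56: {t15,t21,t23}
  W123: {t14}
  W126: {t26}
  W134: {t1}
  W145: {t22}
  W156: {t21}
  W235: {t24}
  W245: {t31}
  W246: {t2}
  W346: {t25}
  W356: {t23}
C dims 6,15,10; δ0: rk 5, SNF 1^5; δ1: rk 10, SNF 1^9·2
Ȟ^0: (6−5)−0=1 ⇒ Z
Ȟ^1: (15−10)−5=0 ⇒ 0
Ȟ^2: (10−0)−10=0 plus torsion [2] ⇒ Z/2


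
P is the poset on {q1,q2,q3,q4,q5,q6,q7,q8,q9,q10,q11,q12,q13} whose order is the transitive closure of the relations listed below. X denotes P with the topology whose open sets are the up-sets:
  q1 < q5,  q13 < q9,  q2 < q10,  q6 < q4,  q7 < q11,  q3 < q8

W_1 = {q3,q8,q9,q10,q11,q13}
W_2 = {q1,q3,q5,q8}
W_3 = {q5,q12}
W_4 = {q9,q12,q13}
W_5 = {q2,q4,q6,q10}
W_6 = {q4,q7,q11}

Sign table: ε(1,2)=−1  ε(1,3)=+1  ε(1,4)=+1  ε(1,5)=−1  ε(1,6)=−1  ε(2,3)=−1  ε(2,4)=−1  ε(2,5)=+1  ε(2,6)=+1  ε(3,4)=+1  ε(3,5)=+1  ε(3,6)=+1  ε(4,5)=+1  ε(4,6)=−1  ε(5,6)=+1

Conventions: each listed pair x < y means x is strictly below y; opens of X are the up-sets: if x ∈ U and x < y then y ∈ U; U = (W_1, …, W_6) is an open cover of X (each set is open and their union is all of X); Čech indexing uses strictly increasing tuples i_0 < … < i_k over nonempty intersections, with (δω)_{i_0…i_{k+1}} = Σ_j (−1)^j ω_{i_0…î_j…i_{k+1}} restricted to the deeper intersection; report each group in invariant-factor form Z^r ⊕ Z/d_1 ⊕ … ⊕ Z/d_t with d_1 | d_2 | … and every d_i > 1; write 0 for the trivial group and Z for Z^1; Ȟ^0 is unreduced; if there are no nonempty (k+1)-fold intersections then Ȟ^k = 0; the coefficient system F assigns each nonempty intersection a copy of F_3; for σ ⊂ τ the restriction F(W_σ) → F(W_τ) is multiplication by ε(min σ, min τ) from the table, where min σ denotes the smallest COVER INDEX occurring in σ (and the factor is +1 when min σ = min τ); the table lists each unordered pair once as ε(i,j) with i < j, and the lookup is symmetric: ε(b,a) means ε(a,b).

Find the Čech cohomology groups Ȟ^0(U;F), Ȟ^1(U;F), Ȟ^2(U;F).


Ȟ^0(U;F) ≅ Z/3, Ȟ^1(U;F) ≅ Z/3 ⊕ Z/3, Ȟ^2(U;F) ≅ 0

nerve of the cover:
  W12={q3,q8} W14={q9,q13} W15={q10} W16={q11} W23={q5} W34={q12} W56={q4}
C dims 6,7; δ0: rk_F3 5
Ȟ^0 = (6 − 5) − 0 = 1, so Ȟ^0 ≅ Z/3
Ȟ^1 = (7 − 0) − 5 = 2, so Ȟ^1 ≅ Z/3 ⊕ Z/3
Ȟ^2 = (0 − 0) − 0 = 0, so Ȟ^2 ≅ 0


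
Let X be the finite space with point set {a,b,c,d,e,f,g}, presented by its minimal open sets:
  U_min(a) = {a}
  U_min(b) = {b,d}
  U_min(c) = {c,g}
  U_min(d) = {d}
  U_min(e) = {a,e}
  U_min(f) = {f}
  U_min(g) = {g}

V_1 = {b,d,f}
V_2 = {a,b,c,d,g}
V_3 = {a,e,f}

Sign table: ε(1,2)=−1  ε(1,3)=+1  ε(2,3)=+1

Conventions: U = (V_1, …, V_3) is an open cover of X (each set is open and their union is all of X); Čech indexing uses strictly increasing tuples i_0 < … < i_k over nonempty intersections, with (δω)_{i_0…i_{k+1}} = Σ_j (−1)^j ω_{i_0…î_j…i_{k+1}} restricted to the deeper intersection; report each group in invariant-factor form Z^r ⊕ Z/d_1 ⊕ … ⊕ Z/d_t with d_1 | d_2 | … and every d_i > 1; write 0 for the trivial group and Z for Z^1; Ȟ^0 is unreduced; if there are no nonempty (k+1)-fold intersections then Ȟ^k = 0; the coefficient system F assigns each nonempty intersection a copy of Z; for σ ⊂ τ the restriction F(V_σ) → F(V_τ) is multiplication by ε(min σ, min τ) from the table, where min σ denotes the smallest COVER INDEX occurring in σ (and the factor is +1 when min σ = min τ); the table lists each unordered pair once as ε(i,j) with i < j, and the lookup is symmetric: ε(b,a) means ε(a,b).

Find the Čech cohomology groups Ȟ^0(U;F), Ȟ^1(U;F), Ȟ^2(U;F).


Ȟ^0 = 0; Ȟ^1 = Z/2; Ȟ^2 = 0

cover nerve:
  V12={b,d} V13={f} V23={a}
C dims 3,3; δ0: rk 3, SNF 1^2·2
Ȟ^0: (3−3)−0=0 ⇒ 0
Ȟ^1: (3−0)−3=0 plus torsion [2] ⇒ Z/2
Ȟ^2: (0−0)−0=0 ⇒ 0


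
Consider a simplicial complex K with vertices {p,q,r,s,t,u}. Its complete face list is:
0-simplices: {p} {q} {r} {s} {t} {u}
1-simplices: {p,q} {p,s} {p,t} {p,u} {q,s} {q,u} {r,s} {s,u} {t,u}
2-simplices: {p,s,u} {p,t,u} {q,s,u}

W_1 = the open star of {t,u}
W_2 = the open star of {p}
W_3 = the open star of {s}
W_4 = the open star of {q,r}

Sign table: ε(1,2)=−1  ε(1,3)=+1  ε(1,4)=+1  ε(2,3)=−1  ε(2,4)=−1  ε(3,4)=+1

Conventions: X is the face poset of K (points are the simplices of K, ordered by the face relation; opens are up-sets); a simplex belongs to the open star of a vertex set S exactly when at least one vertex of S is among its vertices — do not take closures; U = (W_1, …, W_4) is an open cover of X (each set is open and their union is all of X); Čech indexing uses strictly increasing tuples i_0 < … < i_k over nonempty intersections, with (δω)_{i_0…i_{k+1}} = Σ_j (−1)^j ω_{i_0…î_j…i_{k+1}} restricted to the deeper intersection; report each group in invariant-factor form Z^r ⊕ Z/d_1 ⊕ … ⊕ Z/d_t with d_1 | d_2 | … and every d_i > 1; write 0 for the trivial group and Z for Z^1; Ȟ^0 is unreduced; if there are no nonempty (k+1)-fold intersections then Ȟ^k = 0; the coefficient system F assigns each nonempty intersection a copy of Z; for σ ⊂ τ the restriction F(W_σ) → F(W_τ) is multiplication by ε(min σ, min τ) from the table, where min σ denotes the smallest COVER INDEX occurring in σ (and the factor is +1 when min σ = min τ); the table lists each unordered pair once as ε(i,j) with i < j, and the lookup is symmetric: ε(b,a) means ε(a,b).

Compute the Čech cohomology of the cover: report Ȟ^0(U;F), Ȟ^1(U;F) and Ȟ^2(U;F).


nerve simplices:
  W1={{t},{u},{p,t},{p,u},{q,u},{s,u},{t,u},{p,s,u},{p,t,u},{q,s,u}} W2={{p},{p,q},{p,s},{p,t},{p,u},{p,s,u},{p,t,u}} W3={{s},{p,s},{q,s},{r,s},{s,u},{p,s,u},{q,s,u}} W4={{q},{r},{p,q},{q,s},{q,u},{r,s},{q,s,u}}
  W12={{p,t},{p,u},{p,s,u},{p,t,u}} W13={{s,u},{p,s,u},{q,s,u}} W14={{q,u},{q,s,u}} W23={{p,s},{p,s,u}} W24={{p,q}} W34={{q,s},{r,s},{q,s,u}}
  W123={{p,s,u}} W134={{q,s,u}}
C dims 4,6,2; δ0: rk 3, SNF 1^3; δ1: rk 2, SNF 1^2
degree 0: 4−3−0 = 1 → Ȟ^0 ≅ Z
degree 1: 6−2−3 = 1 → Ȟ^1 ≅ Z
degree 2: 2−0−2 = 0 → Ȟ^2 ≅ 0

Ȟ^0 ≅ Z, Ȟ^1 ≅ Z and Ȟ^2 ≅ 0


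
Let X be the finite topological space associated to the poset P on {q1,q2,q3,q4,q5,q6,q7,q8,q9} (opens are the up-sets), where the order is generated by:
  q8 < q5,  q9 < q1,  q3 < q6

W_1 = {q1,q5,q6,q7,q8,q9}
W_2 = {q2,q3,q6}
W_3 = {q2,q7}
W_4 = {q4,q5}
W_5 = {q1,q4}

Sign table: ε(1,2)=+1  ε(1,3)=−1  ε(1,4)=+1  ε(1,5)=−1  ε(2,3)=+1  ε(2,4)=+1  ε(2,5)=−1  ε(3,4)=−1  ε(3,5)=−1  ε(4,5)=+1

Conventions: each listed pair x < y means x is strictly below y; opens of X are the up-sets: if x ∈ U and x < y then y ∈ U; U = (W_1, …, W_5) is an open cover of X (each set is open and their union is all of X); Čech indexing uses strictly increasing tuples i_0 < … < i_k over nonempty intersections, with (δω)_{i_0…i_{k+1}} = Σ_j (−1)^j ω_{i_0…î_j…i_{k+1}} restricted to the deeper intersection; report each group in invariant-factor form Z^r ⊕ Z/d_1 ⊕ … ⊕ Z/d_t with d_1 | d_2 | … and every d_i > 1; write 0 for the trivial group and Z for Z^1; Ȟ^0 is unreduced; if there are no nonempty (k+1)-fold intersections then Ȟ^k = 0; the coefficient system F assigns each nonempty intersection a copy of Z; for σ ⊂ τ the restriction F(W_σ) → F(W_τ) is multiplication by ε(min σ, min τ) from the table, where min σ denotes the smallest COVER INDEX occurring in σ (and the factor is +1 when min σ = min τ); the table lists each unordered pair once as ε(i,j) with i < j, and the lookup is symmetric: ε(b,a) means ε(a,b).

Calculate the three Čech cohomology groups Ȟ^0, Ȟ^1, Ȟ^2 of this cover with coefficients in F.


Ȟ^0 ≅ 0, Ȟ^1 ≅ Z ⊕ Z/2 and Ȟ^2 ≅ 0

nerve of the cover:
  W12={q6} W13={q7} W14={q5} W15={q1} W23={q2} W45={q4}
C dims 5,6; δ0: rk 5, SNF 1^4·2
Ȟ^0 = (5 − 5) − 0 = 0, so Ȟ^0 ≅ 0
Ȟ^1 = (6 − 0) − 5 = 1 plus torsion [2], so Ȟ^1 ≅ Z ⊕ Z/2
Ȟ^2 = (0 − 0) − 0 = 0, so Ȟ^2 ≅ 0


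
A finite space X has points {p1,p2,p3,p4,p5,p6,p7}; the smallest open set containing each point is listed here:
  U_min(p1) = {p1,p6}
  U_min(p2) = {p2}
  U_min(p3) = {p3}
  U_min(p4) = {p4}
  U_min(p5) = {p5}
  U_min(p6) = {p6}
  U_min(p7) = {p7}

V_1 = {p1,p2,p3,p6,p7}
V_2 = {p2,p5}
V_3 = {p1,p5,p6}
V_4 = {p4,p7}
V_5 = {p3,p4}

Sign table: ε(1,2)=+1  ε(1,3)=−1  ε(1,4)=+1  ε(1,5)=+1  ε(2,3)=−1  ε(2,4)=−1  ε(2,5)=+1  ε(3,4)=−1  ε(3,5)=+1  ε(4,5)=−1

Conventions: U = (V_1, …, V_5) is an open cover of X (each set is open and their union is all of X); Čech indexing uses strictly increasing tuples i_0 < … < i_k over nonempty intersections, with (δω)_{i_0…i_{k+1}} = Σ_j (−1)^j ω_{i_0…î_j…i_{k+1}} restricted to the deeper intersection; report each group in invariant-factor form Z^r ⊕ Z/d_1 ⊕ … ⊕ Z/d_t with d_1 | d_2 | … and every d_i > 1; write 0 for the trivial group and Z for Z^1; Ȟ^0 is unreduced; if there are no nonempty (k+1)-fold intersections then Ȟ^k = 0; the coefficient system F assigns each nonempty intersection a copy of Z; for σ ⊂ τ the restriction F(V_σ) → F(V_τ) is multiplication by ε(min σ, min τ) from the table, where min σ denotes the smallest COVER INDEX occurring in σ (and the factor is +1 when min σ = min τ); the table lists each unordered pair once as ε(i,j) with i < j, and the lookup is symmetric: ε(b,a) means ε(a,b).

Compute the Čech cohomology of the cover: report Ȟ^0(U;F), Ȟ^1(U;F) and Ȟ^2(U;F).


Ȟ^0(U;F) ≅ 0; Ȟ^1(U;F) ≅ Z ⊕ Z/2; Ȟ^2(U;F) ≅ 0

nerve simplices:
  V12={p2} V13={p1,p6} V14={p7} V15={p3} V23={p5} V45={p4}
C dims 5,6; δ0: rk 5, SNF 1^4·2
degree 0: 5−5−0 = 0 → Ȟ^0 ≅ 0
degree 1: 6−0−5 = 1 plus torsion [2] → Ȟ^1 ≅ Z ⊕ Z/2
degree 2: 0−0−0 = 0 → Ȟ^2 ≅ 0
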